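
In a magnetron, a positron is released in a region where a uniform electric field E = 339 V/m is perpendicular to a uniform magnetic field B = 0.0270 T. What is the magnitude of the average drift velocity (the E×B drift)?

The E×B drift speed is v_d = E/B.
v_d = 339/0.0270 = 1.26×10⁴ m/s.

v_d ≈ 1.26×10⁴ m/s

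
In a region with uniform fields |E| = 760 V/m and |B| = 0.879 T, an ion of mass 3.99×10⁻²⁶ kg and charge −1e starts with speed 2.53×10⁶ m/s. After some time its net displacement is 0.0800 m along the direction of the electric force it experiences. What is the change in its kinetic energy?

The magnetic force is always ⟂ v and does no work; only the electric force changes KE.
ΔKE = F_E · d = |q|E d = (1.602×10⁻¹⁹)(760)(0.0800) ≈ 9.74×10⁻¹⁸ J.

ΔKE ≈ 9.74×10⁻¹⁸ J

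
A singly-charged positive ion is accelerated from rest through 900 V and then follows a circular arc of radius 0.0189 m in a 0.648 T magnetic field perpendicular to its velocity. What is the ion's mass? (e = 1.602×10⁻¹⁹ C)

Combine |q|V = ½mv² and r = mv/(|q|B): eliminate v to get m = qB²r²/(2V).
m = (1.602×10⁻¹⁹)(0.648)²(0.0189)²/(2·900) ≈ 1.33×10⁻²⁶ kg.

m ≈ 1.33×10⁻²⁶ kg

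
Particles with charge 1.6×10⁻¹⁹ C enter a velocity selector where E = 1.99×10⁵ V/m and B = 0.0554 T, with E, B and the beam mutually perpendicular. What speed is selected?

Zero net Lorentz force requires |qE| = |q v×B|, i.e. E = vB.
v = E/B = 1.99×10⁵/0.0554 = 3.59×10⁶ m/s.

v = 3.59×10⁶ m/s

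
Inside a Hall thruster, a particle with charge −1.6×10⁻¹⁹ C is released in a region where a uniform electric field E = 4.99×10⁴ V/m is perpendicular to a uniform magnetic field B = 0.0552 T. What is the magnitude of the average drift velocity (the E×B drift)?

v_d ≈ 9.04×10⁵ m/s

In crossed fields the guiding centre drifts at v_d = |E×B|/B² = E/B, independent of charge and mass.
v_d = 4.99×10⁴/0.0552 = 9.04×10⁵ m/s.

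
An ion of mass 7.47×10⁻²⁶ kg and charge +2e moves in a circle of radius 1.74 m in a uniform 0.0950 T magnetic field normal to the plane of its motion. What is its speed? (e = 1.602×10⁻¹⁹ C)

v ≈ 7.09×10⁵ m/s

From |q|vB = mv²/r, v = |q|Br/m.
v = (3.204×10⁻¹⁹)(0.0950)(1.74)/7.47×10⁻²⁶ ≈ 7.09×10⁵ m/s.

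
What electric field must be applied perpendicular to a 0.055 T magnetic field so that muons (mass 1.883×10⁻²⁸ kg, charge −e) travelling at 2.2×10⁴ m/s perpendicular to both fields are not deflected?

For straight-line motion qE = qvB, so E = vB.
E = 2.2×10⁴ × 0.055 = 1200 V/m.

E = 1200 V/m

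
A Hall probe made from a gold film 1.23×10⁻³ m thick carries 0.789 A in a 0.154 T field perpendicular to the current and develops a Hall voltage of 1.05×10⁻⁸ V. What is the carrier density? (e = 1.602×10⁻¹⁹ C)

n ≈ 5.87×10²⁸ m⁻³

From V_H = IB/(n e t), n = IB/(V_H e t).
n = (0.789)(0.154)/((1.05×10⁻⁸)(1.602×10⁻¹⁹)(1.23×10⁻³)) ≈ 5.87×10²⁸ m⁻³.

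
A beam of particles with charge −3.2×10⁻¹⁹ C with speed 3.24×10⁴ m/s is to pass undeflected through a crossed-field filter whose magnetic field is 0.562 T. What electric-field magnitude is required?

E = 1.82×10⁴ V/m

For straight-line motion qE = qvB, so E = vB.
E = 3.24×10⁴ × 0.562 = 1.82×10⁴ V/m.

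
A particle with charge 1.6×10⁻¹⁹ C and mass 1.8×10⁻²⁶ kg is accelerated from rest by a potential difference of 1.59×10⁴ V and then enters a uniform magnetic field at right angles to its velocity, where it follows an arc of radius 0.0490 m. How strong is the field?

v = √(2|q|V/m) = √(2·1.6×10⁻¹⁹·1.59×10⁴/1.8×10⁻²⁶) ≈ 5.317×10⁵ m/s.
B = mv/(|q|r) = (1.8×10⁻²⁶)(5.317×10⁵)/((1.6×10⁻¹⁹)(0.0490)) ≈ 1.22 T.

B ≈ 1.22 T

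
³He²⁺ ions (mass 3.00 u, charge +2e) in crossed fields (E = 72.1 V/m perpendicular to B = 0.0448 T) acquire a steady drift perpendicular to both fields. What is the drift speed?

v_d ≈ 1610 m/s

The steady drift has the magnetic force balancing the electric force, so v_d = E/B.
v_d = 72.1/0.0448 = 1610 m/s.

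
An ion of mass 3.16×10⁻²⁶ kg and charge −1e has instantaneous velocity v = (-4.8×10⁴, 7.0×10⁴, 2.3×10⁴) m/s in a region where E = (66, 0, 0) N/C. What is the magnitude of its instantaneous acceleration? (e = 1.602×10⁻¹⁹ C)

Only an electric field acts, so F = qE = (−1.602×10⁻¹⁹ C)·(66.0, 0, 0) = (-1.06×10⁻¹⁷, 0, 0) N.
|a| = |F|/m = 1.057×10⁻¹⁷/3.16×10⁻²⁶ ≈ 3.35×10⁸ m/s².

|a| ≈ 3.35×10⁸ m/s²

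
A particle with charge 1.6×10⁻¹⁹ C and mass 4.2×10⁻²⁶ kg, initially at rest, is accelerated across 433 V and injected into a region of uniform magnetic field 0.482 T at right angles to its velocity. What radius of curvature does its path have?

Acceleration: |q|V = ½mv² ⇒ v = √(2|q|V/m) = √(2·1.6×10⁻¹⁹·433/4.2×10⁻²⁶) ≈ 5.744×10⁴ m/s.
In the field: r = mv/(|q|B) = (4.2×10⁻²⁶)(5.744×10⁴)/((1.6×10⁻¹⁹)(0.482)) ≈ 0.0313 m.

r ≈ 0.0313 m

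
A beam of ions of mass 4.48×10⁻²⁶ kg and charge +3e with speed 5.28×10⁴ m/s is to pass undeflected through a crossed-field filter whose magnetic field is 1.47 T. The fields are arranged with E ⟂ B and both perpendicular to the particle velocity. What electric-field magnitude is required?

For straight-line motion qE = qvB, so E = vB.
E = 5.28×10⁴ × 1.47 = 7.76×10⁴ V/m.

E = 7.76×10⁴ V/m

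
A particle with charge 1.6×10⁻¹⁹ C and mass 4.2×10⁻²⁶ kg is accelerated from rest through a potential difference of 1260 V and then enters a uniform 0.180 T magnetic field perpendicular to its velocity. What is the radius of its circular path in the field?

Acceleration: |q|V = ½mv² ⇒ v = √(2|q|V/m) = √(2·1.6×10⁻¹⁹·1260/4.2×10⁻²⁶) ≈ 9.798×10⁴ m/s.
In the field: r = mv/(|q|B) = (4.2×10⁻²⁶)(9.798×10⁴)/((1.6×10⁻¹⁹)(0.180)) ≈ 0.143 m.

r ≈ 0.143 m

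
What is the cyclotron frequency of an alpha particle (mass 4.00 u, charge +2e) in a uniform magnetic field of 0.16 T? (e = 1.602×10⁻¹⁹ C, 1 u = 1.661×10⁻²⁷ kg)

f ≈ 1.2×10⁶ Hz

f = |q|B/(2πm).
f = (3.204×10⁻¹⁹)(0.16)/(2π·6.644×10⁻²⁷) ≈ 1.2×10⁶ Hz.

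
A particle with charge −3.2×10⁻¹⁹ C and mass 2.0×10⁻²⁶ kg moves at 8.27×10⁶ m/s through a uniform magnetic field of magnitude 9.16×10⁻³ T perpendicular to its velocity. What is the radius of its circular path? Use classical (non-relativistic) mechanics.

The magnetic force provides the centripetal force: |q|vB = mv²/r.
r = mv/(|q|B) = (2.0×10⁻²⁶)(8.27×10⁶)/((3.2×10⁻¹⁹)(9.16×10⁻³)) ≈ 56.4 m.

r ≈ 56.4 m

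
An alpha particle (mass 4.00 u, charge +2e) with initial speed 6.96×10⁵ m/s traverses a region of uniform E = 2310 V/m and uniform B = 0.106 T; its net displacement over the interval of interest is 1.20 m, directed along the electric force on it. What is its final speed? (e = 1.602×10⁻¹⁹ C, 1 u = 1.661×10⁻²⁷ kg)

v_f ≈ 8.67×10⁵ m/s

B does no work; ΔKE = |q|E d.
½mv_f² = ½mv₀² + |q|Ed = ½(6.644×10⁻²⁷)(6.96×10⁵)² + (3.204×10⁻¹⁹)(2310)(1.20) ≈ 1.609×10⁻¹⁵ J + 8.881×10⁻¹⁶ J ≈ 2.497×10⁻¹⁵ J.
v_f = √(2·2.497×10⁻¹⁵/6.644×10⁻²⁷) ≈ 8.67×10⁵ m/s.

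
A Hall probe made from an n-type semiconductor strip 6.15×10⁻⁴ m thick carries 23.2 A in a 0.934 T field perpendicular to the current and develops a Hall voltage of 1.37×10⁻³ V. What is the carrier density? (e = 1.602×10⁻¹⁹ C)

n ≈ 1.61×10²⁶ m⁻³

From V_H = IB/(n e t), n = IB/(V_H e t).
n = (23.2)(0.934)/((1.37×10⁻³)(1.602×10⁻¹⁹)(6.15×10⁻⁴)) ≈ 1.61×10²⁶ m⁻³.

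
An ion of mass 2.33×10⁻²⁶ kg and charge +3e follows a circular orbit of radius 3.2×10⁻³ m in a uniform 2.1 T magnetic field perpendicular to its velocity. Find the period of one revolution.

T ≈ 1.5×10⁻⁷ s

The cyclotron period depends only on m, q, B: T = 2πm/(|q|B).
T = 2π(2.33×10⁻²⁶)/((4.806×10⁻¹⁹)(2.1)) ≈ 1.5×10⁻⁷ s.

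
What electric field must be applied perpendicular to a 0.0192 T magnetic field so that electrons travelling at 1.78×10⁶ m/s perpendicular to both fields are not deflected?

For straight-line motion qE = qvB, so E = vB.
E = 1.78×10⁶ × 0.0192 = 3.42×10⁴ V/m.

E = 3.42×10⁴ V/m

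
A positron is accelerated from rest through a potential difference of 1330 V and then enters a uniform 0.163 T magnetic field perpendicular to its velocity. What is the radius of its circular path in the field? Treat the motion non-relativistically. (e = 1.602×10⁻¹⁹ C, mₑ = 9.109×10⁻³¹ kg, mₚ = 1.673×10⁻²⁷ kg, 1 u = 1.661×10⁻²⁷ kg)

r ≈ 7.54×10⁻⁴ m

Acceleration: |q|V = ½mv² ⇒ v = √(2|q|V/m) = √(2·1.602×10⁻¹⁹·1330/9.109×10⁻³¹) ≈ 2.163×10⁷ m/s.
In the field: r = mv/(|q|B) = (9.109×10⁻³¹)(2.163×10⁷)/((1.602×10⁻¹⁹)(0.163)) ≈ 7.54×10⁻⁴ m.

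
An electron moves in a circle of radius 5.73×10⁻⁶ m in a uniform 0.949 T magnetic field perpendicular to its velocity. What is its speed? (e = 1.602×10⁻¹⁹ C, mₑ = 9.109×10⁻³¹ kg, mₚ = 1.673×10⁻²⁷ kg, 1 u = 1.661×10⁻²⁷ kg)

From |q|vB = mv²/r, v = |q|Br/m.
v = (1.602×10⁻¹⁹)(0.949)(5.73×10⁻⁶)/9.109×10⁻³¹ ≈ 9.56×10⁵ m/s.

v ≈ 9.56×10⁵ m/s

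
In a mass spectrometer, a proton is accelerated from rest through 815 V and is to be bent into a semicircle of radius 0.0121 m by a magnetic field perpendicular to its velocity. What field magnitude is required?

v = √(2|q|V/m) = √(2·1.602×10⁻¹⁹·815/1.673×10⁻²⁷) ≈ 3.951×10⁵ m/s.
B = mv/(|q|r) = (1.673×10⁻²⁷)(3.951×10⁵)/((1.602×10⁻¹⁹)(0.0121)) ≈ 0.341 T.

B ≈ 0.341 T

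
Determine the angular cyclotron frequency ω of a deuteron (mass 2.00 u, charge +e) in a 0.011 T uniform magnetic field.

ω = |q|B/m.
ω = (1.602×10⁻¹⁹)(0.011)/3.322×10⁻²⁷ ≈ 5.3×10⁵ rad/s.

ω ≈ 5.3×10⁵ rad/s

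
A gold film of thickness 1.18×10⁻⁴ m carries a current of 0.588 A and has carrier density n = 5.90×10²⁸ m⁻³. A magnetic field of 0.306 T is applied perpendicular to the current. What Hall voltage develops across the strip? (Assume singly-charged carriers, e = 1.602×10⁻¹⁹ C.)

V_H ≈ 1.61×10⁻⁷ V

V_H = IB/(n e t).
V_H = (0.588)(0.306)/((5.90×10²⁸)(1.602×10⁻¹⁹)(1.18×10⁻⁴)) ≈ 1.61×10⁻⁷ V.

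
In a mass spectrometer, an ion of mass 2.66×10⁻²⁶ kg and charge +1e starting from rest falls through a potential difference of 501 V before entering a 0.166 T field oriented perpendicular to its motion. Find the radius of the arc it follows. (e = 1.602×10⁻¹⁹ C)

Acceleration: |q|V = ½mv² ⇒ v = √(2|q|V/m) = √(2·1.602×10⁻¹⁹·501/2.66×10⁻²⁶) ≈ 7.768×10⁴ m/s.
In the field: r = mv/(|q|B) = (2.66×10⁻²⁶)(7.768×10⁴)/((1.602×10⁻¹⁹)(0.166)) ≈ 0.0777 m.

r ≈ 0.0777 m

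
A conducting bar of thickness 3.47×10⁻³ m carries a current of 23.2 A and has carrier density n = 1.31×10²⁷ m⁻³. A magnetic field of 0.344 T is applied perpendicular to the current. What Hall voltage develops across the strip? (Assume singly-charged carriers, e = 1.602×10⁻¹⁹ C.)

V_H = IB/(n e t).
V_H = (23.2)(0.344)/((1.31×10²⁷)(1.602×10⁻¹⁹)(3.47×10⁻³)) ≈ 1.10×10⁻⁵ V.

V_H ≈ 1.10×10⁻⁵ V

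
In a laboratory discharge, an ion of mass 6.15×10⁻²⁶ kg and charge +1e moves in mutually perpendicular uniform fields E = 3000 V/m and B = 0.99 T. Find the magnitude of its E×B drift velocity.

v_d ≈ 3000 m/s

The steady drift has the magnetic force balancing the electric force, so v_d = E/B.
v_d = 3000/0.99 = 3000 m/s.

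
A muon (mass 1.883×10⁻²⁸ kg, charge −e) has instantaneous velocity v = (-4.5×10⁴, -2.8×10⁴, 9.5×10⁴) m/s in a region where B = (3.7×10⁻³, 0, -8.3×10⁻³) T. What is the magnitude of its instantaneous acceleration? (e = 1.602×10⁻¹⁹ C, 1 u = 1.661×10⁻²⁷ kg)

|a| ≈ 2.17×10¹¹ m/s²

v×B = (232, -22.0, 104) N/C.
F = q v×B = (−1.602×10⁻¹⁹ C)·(232, -22.0, 104) = (-3.72×10⁻¹⁷, 3.52×10⁻¹⁸, -1.66×10⁻¹⁷) N.
|a| = |F|/m = 4.091×10⁻¹⁷/1.883×10⁻²⁸ ≈ 2.17×10¹¹ m/s².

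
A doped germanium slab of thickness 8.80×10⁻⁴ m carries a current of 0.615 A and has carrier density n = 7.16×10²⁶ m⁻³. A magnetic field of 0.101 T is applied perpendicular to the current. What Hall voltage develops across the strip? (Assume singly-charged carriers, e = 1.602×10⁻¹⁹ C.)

V_H ≈ 6.15×10⁻⁷ V

V_H = IB/(n e t).
V_H = (0.615)(0.101)/((7.16×10²⁶)(1.602×10⁻¹⁹)(8.80×10⁻⁴)) ≈ 6.15×10⁻⁷ V.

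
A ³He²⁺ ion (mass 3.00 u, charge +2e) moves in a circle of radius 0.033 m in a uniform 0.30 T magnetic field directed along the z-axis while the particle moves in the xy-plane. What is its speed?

From |q|vB = mv²/r, v = |q|Br/m.
v = (3.204×10⁻¹⁹)(0.30)(0.033)/4.983×10⁻²⁷ ≈ 6.4×10⁵ m/s.

v ≈ 6.4×10⁵ m/s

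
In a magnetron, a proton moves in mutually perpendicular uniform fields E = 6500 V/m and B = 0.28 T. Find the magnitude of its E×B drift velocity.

v_d ≈ 2.3×10⁴ m/s

In crossed fields the guiding centre drifts at v_d = |E×B|/B² = E/B, independent of charge and mass.
v_d = 6500/0.28 = 2.3×10⁴ m/s.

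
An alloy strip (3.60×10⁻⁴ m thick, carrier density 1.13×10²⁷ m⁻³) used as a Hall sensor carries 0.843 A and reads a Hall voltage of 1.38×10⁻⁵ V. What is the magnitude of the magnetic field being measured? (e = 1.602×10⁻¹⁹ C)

B ≈ 1.07 T

From V_H = IB/(n e t), B = V_H n e t / I.
B = (1.38×10⁻⁵)(1.13×10²⁷)(1.602×10⁻¹⁹)(3.60×10⁻⁴)/0.843 ≈ 1.07 T.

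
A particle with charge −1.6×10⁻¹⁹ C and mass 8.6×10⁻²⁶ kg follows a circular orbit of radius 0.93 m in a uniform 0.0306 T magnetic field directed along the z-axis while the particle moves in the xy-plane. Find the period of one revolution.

The cyclotron period depends only on m, q, B: T = 2πm/(|q|B).
T = 2π(8.6×10⁻²⁶)/((1.6×10⁻¹⁹)(0.0306)) ≈ 1.10×10⁻⁴ s.

T ≈ 1.10×10⁻⁴ s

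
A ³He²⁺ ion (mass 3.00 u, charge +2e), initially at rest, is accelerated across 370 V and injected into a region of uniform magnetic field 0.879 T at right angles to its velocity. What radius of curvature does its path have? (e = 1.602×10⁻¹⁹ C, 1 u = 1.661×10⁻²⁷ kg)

Acceleration: |q|V = ½mv² ⇒ v = √(2|q|V/m) = √(2·3.204×10⁻¹⁹·370/4.983×10⁻²⁷) ≈ 2.181×10⁵ m/s.
In the field: r = mv/(|q|B) = (4.983×10⁻²⁷)(2.181×10⁵)/((3.204×10⁻¹⁹)(0.879)) ≈ 3.86×10⁻³ m.

r ≈ 3.86×10⁻³ m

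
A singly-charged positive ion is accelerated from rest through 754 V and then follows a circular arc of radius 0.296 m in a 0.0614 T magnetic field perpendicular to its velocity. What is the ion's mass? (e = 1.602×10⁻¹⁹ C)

Combine |q|V = ½mv² and r = mv/(|q|B): eliminate v to get m = qB²r²/(2V).
m = (1.602×10⁻¹⁹)(0.0614)²(0.296)²/(2·754) ≈ 3.51×10⁻²⁶ kg.

m ≈ 3.51×10⁻²⁶ kg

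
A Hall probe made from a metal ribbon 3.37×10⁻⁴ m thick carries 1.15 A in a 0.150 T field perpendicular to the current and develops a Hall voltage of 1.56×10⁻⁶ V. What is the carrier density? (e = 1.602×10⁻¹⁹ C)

From V_H = IB/(n e t), n = IB/(V_H e t).
n = (1.15)(0.150)/((1.56×10⁻⁶)(1.602×10⁻¹⁹)(3.37×10⁻⁴)) ≈ 2.05×10²⁷ m⁻³.

n ≈ 2.05×10²⁷ m⁻³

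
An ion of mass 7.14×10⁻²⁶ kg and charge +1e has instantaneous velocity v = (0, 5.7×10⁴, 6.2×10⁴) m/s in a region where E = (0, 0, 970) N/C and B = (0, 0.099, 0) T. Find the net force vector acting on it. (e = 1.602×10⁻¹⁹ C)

v×B = (-6140, 0, 0) N/C.
E + v×B = (-6140, 0, 970) N/C.
F = q(E + v×B) = (1.602×10⁻¹⁹ C)·(-6140, 0, 970) = (-9.83×10⁻¹⁶, 0, 1.55×10⁻¹⁶) N.

F ≈ (-9.83×10⁻¹⁶, 0, 1.55×10⁻¹⁶) N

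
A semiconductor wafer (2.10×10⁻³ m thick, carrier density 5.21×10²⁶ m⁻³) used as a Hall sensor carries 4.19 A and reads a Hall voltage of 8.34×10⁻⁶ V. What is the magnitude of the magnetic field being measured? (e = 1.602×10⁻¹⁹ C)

B ≈ 0.349 T

From V_H = IB/(n e t), B = V_H n e t / I.
B = (8.34×10⁻⁶)(5.21×10²⁶)(1.602×10⁻¹⁹)(2.10×10⁻³)/4.19 ≈ 0.349 T.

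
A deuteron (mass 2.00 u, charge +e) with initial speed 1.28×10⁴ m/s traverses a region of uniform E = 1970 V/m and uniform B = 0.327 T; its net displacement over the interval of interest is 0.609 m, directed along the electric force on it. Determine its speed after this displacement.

v_f ≈ 3.40×10⁵ m/s

B does no work; ΔKE = |q|E d.
½mv_f² = ½mv₀² + |q|Ed = ½(3.322×10⁻²⁷)(1.28×10⁴)² + (1.602×10⁻¹⁹)(1970)(0.609) ≈ 2.721×10⁻¹⁹ J + 1.922×10⁻¹⁶ J ≈ 1.925×10⁻¹⁶ J.
v_f = √(2·1.925×10⁻¹⁶/3.322×10⁻²⁷) ≈ 3.40×10⁵ m/s.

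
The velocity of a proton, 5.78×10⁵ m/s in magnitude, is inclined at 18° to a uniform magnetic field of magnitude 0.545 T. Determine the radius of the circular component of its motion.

v⊥ = v sinθ = 5.78×10⁵·sin18° ≈ 1.786×10⁵ m/s.
r = m v⊥/(|q|B) = (1.673×10⁻²⁷)(1.786×10⁵)/((1.602×10⁻¹⁹)(0.545)) ≈ 3.42×10⁻³ m.

r ≈ 3.42×10⁻³ m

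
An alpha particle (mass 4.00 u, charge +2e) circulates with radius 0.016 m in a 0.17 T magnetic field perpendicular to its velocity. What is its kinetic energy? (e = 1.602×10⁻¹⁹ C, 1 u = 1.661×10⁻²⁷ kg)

KE ≈ 360 eV

v = |q|Br/m, then KE = ½mv² = (qBr)²/(2m).
v = (3.204×10⁻¹⁹)(0.17)(0.016)/6.644×10⁻²⁷ ≈ 1.312×10⁵ m/s.
KE = ½(6.644×10⁻²⁷)(1.312×10⁵)² ≈ 5.7×10⁻¹⁷ J = 360 eV.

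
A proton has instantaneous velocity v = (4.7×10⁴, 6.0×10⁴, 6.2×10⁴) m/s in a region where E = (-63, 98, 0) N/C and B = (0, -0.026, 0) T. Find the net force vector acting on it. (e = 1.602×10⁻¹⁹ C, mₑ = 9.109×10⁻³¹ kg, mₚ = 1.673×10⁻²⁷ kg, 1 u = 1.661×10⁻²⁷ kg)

v×B = (1610, 0, -1220) N/C.
E + v×B = (1550, 98.0, -1220) N/C.
F = q(E + v×B) = (1.602×10⁻¹⁹ C)·(1550, 98.0, -1220) = (2.48×10⁻¹⁶, 1.57×10⁻¹⁷, -1.96×10⁻¹⁶) N.

F ≈ (2.48×10⁻¹⁶, 1.57×10⁻¹⁷, -1.96×10⁻¹⁶) N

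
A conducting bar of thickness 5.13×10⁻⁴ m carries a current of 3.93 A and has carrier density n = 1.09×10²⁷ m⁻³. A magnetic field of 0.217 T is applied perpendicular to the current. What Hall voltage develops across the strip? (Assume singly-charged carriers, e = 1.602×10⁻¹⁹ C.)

V_H ≈ 9.52×10⁻⁶ V

V_H = IB/(n e t).
V_H = (3.93)(0.217)/((1.09×10²⁷)(1.602×10⁻¹⁹)(5.13×10⁻⁴)) ≈ 9.52×10⁻⁶ V.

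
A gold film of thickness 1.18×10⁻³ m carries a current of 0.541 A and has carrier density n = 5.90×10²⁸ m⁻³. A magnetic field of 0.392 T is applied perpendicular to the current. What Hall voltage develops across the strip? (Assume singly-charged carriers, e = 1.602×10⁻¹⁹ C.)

V_H ≈ 1.90×10⁻⁸ V

V_H = IB/(n e t).
V_H = (0.541)(0.392)/((5.90×10²⁸)(1.602×10⁻¹⁹)(1.18×10⁻³)) ≈ 1.90×10⁻⁸ V.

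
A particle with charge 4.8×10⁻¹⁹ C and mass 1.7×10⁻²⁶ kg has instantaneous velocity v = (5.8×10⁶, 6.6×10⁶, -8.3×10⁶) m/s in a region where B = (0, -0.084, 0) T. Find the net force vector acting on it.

F ≈ (-3.35×10⁻¹³, 0, -2.34×10⁻¹³) N

v×B = (-6.97×10⁵, 0, -4.87×10⁵) N/C.
F = q v×B = (4.8×10⁻¹⁹ C)·(-6.97×10⁵, 0, -4.87×10⁵) = (-3.35×10⁻¹³, 0, -2.34×10⁻¹³) N.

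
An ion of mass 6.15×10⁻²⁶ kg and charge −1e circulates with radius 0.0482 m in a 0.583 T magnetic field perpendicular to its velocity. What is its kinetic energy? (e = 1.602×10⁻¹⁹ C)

v = |q|Br/m, then KE = ½mv² = (qBr)²/(2m).
v = (1.602×10⁻¹⁹)(0.583)(0.0482)/6.15×10⁻²⁶ ≈ 7.320×10⁴ m/s.
KE = ½(6.15×10⁻²⁶)(7.320×10⁴)² ≈ 1.65×10⁻¹⁶ J = 1030 eV.

KE ≈ 1030 eV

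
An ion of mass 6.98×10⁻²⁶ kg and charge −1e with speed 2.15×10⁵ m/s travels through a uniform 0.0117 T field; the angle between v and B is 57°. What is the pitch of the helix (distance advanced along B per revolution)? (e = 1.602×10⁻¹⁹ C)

v∥ = v cosθ = 2.15×10⁵·cos57° ≈ 1.171×10⁵ m/s.
T = 2πm/(|q|B) = 2π(6.98×10⁻²⁶)/((1.602×10⁻¹⁹)(0.0117)) ≈ 2.340×10⁻⁴ s.
pitch = v∥ T = (1.171×10⁵)(2.340×10⁻⁴) ≈ 27.4 m.

p ≈ 27.4 m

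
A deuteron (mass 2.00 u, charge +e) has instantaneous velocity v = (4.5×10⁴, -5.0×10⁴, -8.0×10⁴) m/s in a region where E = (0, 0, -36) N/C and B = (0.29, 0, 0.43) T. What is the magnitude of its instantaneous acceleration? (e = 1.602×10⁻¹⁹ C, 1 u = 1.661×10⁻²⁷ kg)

|a| ≈ 2.40×10¹² m/s²

v×B = (-2.15×10⁴, -4.26×10⁴, 1.45×10⁴) N/C.
E + v×B = (-2.15×10⁴, -4.26×10⁴, 1.45×10⁴) N/C.
F = q(E + v×B) = (1.602×10⁻¹⁹ C)·(-2.15×10⁴, -4.26×10⁴, 1.45×10⁴) = (-3.44×10⁻¹⁵, -6.82×10⁻¹⁵, 2.32×10⁻¹⁵) N.
|a| = |F|/m = 7.981×10⁻¹⁵/3.322×10⁻²⁷ ≈ 2.40×10¹² m/s².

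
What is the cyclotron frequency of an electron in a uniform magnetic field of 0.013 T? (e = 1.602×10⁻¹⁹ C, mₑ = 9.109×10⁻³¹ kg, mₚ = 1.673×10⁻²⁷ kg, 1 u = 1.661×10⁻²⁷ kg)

f ≈ 3.6×10⁸ Hz

f = |q|B/(2πm).
f = (1.602×10⁻¹⁹)(0.013)/(2π·9.109×10⁻³¹) ≈ 3.6×10⁸ Hz.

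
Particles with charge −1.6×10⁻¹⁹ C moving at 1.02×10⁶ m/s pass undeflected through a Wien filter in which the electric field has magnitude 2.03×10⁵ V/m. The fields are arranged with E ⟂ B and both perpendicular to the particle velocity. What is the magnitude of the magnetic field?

Balance of forces in the selector: qE = qvB ⇒ B = E/v.
B = 2.03×10⁵/1.02×10⁶ = 0.199 T.

B = 0.199 T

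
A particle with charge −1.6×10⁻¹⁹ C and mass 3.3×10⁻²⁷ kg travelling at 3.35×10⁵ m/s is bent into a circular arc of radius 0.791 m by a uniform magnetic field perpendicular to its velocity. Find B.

B ≈ 8.73×10⁻³ T

From |q|vB = mv²/r, B = mv/(|q|r).
B = (3.3×10⁻²⁷)(3.35×10⁵)/((1.6×10⁻¹⁹)(0.791)) ≈ 8.73×10⁻³ T.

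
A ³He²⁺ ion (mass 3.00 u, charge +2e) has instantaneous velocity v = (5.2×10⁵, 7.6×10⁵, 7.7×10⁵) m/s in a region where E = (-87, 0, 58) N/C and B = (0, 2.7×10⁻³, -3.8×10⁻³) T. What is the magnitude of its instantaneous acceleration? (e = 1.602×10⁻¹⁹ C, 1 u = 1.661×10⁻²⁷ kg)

v×B = (-4970, 1980, 1400) N/C.
E + v×B = (-5050, 1980, 1460) N/C.
F = q(E + v×B) = (3.204×10⁻¹⁹ C)·(-5050, 1980, 1460) = (-1.62×10⁻¹⁵, 6.33×10⁻¹⁶, 4.68×10⁻¹⁶) N.
|a| = |F|/m = 1.801×10⁻¹⁵/4.983×10⁻²⁷ ≈ 3.61×10¹¹ m/s².

|a| ≈ 3.61×10¹¹ m/s²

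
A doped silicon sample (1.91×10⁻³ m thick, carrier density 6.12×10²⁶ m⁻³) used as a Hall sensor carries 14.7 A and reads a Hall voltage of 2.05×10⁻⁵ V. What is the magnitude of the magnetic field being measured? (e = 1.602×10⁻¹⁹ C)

From V_H = IB/(n e t), B = V_H n e t / I.
B = (2.05×10⁻⁵)(6.12×10²⁶)(1.602×10⁻¹⁹)(1.91×10⁻³)/14.7 ≈ 0.261 T.

B ≈ 0.261 T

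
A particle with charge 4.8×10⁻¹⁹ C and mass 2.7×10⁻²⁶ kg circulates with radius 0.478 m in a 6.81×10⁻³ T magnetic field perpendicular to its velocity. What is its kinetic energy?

KE ≈ 4.52×10⁻¹⁷ J

v = |q|Br/m, then KE = ½mv² = (qBr)²/(2m).
v = (4.8×10⁻¹⁹)(6.81×10⁻³)(0.478)/2.7×10⁻²⁶ ≈ 5.787×10⁴ m/s.
KE = ½(2.7×10⁻²⁶)(5.787×10⁴)² ≈ 4.52×10⁻¹⁷ J.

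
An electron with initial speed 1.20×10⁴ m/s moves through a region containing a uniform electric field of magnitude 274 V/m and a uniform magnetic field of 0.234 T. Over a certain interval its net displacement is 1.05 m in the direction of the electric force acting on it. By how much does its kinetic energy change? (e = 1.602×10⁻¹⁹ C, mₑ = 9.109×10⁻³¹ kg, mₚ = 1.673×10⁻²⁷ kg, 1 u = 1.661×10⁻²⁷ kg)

The magnetic force is always ⟂ v and does no work; only the electric force changes KE.
ΔKE = F_E · d = |q|E d = (1.602×10⁻¹⁹)(274)(1.05) ≈ 4.61×10⁻¹⁷ J.

ΔKE ≈ 4.61×10⁻¹⁷ J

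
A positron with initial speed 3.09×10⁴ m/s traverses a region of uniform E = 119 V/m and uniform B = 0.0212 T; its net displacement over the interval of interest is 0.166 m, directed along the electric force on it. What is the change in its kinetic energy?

The magnetic force is always ⟂ v and does no work; only the electric force changes KE.
ΔKE = F_E · d = |q|E d = (1.602×10⁻¹⁹)(119)(0.166) ≈ 3.16×10⁻¹⁸ J.

ΔKE ≈ 3.16×10⁻¹⁸ J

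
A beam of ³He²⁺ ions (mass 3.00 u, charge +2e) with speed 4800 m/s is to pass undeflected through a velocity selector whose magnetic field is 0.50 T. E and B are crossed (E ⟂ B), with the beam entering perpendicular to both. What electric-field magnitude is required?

E = 2400 V/m

For straight-line motion qE = qvB, so E = vB.
E = 4800 × 0.50 = 2400 V/m.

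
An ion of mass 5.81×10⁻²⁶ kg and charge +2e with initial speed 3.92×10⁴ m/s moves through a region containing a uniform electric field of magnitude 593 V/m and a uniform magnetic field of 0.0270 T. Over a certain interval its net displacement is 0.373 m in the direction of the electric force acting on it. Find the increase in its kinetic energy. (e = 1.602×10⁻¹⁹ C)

ΔKE ≈ 7.09×10⁻¹⁷ J

The magnetic force is always ⟂ v and does no work; only the electric force changes KE.
ΔKE = F_E · d = |q|E d = (3.204×10⁻¹⁹)(593)(0.373) ≈ 7.09×10⁻¹⁷ J.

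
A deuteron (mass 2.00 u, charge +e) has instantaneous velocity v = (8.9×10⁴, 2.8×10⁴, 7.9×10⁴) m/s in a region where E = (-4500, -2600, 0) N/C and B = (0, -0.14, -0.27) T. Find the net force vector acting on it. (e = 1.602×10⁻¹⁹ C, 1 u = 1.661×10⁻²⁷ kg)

F ≈ (-1.60×10⁻¹⁶, 3.43×10⁻¹⁵, -2.00×10⁻¹⁵) N

v×B = (3500, 2.40×10⁴, -1.25×10⁴) N/C.
E + v×B = (-1000, 2.14×10⁴, -1.25×10⁴) N/C.
F = q(E + v×B) = (1.602×10⁻¹⁹ C)·(-1000, 2.14×10⁴, -1.25×10⁴) = (-1.60×10⁻¹⁶, 3.43×10⁻¹⁵, -2.00×10⁻¹⁵) N.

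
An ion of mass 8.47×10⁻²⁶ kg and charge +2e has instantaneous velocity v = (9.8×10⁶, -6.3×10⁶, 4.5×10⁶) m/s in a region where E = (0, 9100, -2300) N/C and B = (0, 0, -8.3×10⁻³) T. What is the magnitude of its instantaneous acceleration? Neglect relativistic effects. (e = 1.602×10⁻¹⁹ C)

v×B = (5.23×10⁴, 8.13×10⁴, 0) N/C.
E + v×B = (5.23×10⁴, 9.04×10⁴, -2300) N/C.
F = q(E + v×B) = (3.204×10⁻¹⁹ C)·(5.23×10⁴, 9.04×10⁴, -2300) = (1.68×10⁻¹⁴, 2.90×10⁻¹⁴, -7.37×10⁻¹⁶) N.
|a| = |F|/m = 3.348×10⁻¹⁴/8.47×10⁻²⁶ ≈ 3.95×10¹¹ m/s².

|a| ≈ 3.95×10¹¹ m/s²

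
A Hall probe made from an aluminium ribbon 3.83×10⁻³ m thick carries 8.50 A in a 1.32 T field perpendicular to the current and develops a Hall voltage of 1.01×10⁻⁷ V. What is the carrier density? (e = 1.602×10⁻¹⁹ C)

From V_H = IB/(n e t), n = IB/(V_H e t).
n = (8.50)(1.32)/((1.01×10⁻⁷)(1.602×10⁻¹⁹)(3.83×10⁻³)) ≈ 1.81×10²⁹ m⁻³.

n ≈ 1.81×10²⁹ m⁻³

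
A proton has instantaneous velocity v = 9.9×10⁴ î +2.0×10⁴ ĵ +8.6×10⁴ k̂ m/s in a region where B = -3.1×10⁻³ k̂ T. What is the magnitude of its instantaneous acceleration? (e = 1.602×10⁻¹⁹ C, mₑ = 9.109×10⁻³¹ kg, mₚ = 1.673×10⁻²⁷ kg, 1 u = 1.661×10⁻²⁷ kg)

|a| ≈ 3.00×10¹⁰ m/s²

v×B = (-62.0, 307, 0) N/C.
F = q v×B = (1.602×10⁻¹⁹ C)·(-62.0, 307, 0) = (-9.93×10⁻¹⁸, 4.92×10⁻¹⁷, 0) N.
|a| = |F|/m = 5.016×10⁻¹⁷/1.673×10⁻²⁷ ≈ 3.00×10¹⁰ m/s².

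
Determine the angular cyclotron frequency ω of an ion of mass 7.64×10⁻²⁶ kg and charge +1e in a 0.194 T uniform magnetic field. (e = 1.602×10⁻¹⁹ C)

ω = |q|B/m.
ω = (1.602×10⁻¹⁹)(0.194)/7.64×10⁻²⁶ ≈ 4.07×10⁵ rad/s.

ω ≈ 4.07×10⁵ rad/s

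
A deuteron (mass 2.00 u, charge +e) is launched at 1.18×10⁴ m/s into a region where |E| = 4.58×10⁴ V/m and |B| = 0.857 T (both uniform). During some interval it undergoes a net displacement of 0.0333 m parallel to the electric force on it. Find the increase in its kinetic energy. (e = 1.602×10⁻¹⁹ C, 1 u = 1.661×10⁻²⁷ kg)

The magnetic force is always ⟂ v and does no work; only the electric force changes KE.
ΔKE = F_E · d = |q|E d = (1.602×10⁻¹⁹)(4.58×10⁴)(0.0333) ≈ 2.44×10⁻¹⁶ J.

ΔKE ≈ 2.44×10⁻¹⁶ J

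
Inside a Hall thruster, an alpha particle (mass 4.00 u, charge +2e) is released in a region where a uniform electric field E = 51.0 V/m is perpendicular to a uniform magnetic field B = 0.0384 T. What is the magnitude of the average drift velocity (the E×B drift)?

v_d ≈ 1330 m/s

The E×B drift speed is v_d = E/B.
v_d = 51.0/0.0384 = 1330 m/s.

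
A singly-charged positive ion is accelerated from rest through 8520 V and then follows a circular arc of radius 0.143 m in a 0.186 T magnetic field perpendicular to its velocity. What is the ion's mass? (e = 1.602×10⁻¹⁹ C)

Combine |q|V = ½mv² and r = mv/(|q|B): eliminate v to get m = qB²r²/(2V).
m = (1.602×10⁻¹⁹)(0.186)²(0.143)²/(2·8520) ≈ 6.65×10⁻²⁷ kg.

m ≈ 6.65×10⁻²⁷ kg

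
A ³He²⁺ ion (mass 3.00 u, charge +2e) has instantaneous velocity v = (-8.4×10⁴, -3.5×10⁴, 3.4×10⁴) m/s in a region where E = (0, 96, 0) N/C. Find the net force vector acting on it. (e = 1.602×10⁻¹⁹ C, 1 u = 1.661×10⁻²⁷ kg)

F ≈ (0, 3.08×10⁻¹⁷, 0) N

Only an electric field acts, so F = qE = (3.204×10⁻¹⁹ C)·(0, 96.0, 0) = (0, 3.08×10⁻¹⁷, 0) N.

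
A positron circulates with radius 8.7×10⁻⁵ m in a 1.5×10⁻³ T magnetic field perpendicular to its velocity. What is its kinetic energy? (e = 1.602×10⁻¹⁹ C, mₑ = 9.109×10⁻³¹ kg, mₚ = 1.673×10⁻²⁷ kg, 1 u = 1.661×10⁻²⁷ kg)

KE ≈ 2.4×10⁻²² J

v = |q|Br/m, then KE = ½mv² = (qBr)²/(2m).
v = (1.602×10⁻¹⁹)(1.5×10⁻³)(8.7×10⁻⁵)/9.109×10⁻³¹ ≈ 2.295×10⁴ m/s.
KE = ½(9.109×10⁻³¹)(2.295×10⁴)² ≈ 2.4×10⁻²² J.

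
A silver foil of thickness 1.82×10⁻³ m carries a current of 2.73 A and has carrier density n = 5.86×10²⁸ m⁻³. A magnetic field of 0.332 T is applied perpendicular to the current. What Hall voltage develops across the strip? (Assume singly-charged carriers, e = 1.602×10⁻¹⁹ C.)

V_H ≈ 5.30×10⁻⁸ V

V_H = IB/(n e t).
V_H = (2.73)(0.332)/((5.86×10²⁸)(1.602×10⁻¹⁹)(1.82×10⁻³)) ≈ 5.30×10⁻⁸ V.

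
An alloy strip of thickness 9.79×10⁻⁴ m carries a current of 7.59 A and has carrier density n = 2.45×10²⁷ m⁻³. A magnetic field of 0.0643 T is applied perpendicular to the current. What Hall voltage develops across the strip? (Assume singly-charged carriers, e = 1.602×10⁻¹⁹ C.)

V_H = IB/(n e t).
V_H = (7.59)(0.0643)/((2.45×10²⁷)(1.602×10⁻¹⁹)(9.79×10⁻⁴)) ≈ 1.27×10⁻⁶ V.

V_H ≈ 1.27×10⁻⁶ V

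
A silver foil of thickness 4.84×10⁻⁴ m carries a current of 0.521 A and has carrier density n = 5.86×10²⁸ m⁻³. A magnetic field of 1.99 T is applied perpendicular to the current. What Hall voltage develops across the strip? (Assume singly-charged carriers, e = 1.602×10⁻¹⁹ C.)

V_H ≈ 2.28×10⁻⁷ V

V_H = IB/(n e t).
V_H = (0.521)(1.99)/((5.86×10²⁸)(1.602×10⁻¹⁹)(4.84×10⁻⁴)) ≈ 2.28×10⁻⁷ V.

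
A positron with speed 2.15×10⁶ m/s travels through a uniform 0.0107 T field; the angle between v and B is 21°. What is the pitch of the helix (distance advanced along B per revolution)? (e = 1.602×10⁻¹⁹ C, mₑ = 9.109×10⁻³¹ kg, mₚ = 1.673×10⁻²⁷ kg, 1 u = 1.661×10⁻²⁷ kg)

v∥ = v cosθ = 2.15×10⁶·cos21° ≈ 2.007×10⁶ m/s.
T = 2πm/(|q|B) = 2π(9.109×10⁻³¹)/((1.602×10⁻¹⁹)(0.0107)) ≈ 3.339×10⁻⁹ s.
pitch = v∥ T = (2.007×10⁶)(3.339×10⁻⁹) ≈ 6.70×10⁻³ m.

p ≈ 6.70×10⁻³ m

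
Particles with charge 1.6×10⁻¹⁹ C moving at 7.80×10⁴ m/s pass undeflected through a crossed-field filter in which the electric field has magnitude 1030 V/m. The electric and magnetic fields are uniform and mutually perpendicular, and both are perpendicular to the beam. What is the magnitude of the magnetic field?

Balance of forces in the selector: qE = qvB ⇒ B = E/v.
B = 1030/7.80×10⁴ = 0.0132 T.

B = 0.0132 T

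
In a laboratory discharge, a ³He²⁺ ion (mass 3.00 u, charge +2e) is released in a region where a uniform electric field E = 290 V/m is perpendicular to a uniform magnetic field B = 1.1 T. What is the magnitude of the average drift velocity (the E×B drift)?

The steady drift has the magnetic force balancing the electric force, so v_d = E/B.
v_d = 290/1.1 = 260 m/s.

v_d ≈ 260 m/s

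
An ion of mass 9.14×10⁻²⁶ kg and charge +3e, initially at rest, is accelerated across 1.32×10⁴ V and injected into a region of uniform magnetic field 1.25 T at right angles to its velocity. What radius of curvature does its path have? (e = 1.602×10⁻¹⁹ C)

Acceleration: |q|V = ½mv² ⇒ v = √(2|q|V/m) = √(2·4.806×10⁻¹⁹·1.32×10⁴/9.14×10⁻²⁶) ≈ 3.726×10⁵ m/s.
In the field: r = mv/(|q|B) = (9.14×10⁻²⁶)(3.726×10⁵)/((4.806×10⁻¹⁹)(1.25)) ≈ 0.0567 m.

r ≈ 0.0567 m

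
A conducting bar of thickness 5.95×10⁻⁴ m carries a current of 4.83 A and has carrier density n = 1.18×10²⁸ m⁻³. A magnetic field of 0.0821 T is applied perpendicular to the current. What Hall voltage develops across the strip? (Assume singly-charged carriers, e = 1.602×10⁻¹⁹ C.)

V_H = IB/(n e t).
V_H = (4.83)(0.0821)/((1.18×10²⁸)(1.602×10⁻¹⁹)(5.95×10⁻⁴)) ≈ 3.53×10⁻⁷ V.

V_H ≈ 3.53×10⁻⁷ V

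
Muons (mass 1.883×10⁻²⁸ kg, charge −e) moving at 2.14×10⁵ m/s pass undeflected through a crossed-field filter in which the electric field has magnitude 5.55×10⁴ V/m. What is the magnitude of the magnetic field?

Balance of forces in the selector: qE = qvB ⇒ B = E/v.
B = 5.55×10⁴/2.14×10⁵ = 0.259 T.

B = 0.259 T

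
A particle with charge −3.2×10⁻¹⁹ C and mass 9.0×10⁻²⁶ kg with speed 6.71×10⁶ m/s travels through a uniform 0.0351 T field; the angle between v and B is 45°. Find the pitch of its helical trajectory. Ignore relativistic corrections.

v∥ = v cosθ = 6.71×10⁶·cos45° ≈ 4.745×10⁶ m/s.
T = 2πm/(|q|B) = 2π(9.0×10⁻²⁶)/((3.2×10⁻¹⁹)(0.0351)) ≈ 5.035×10⁻⁵ s.
pitch = v∥ T = (4.745×10⁶)(5.035×10⁻⁵) ≈ 239 m.

p ≈ 239 m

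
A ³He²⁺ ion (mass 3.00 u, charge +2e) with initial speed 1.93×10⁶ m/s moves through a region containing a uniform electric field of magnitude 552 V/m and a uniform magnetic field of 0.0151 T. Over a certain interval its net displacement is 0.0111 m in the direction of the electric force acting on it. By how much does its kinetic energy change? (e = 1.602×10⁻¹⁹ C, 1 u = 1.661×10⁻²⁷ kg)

The magnetic force is always ⟂ v and does no work; only the electric force changes KE.
ΔKE = F_E · d = |q|E d = (3.204×10⁻¹⁹)(552)(0.0111) ≈ 1.96×10⁻¹⁸ J.

ΔKE ≈ 1.96×10⁻¹⁸ J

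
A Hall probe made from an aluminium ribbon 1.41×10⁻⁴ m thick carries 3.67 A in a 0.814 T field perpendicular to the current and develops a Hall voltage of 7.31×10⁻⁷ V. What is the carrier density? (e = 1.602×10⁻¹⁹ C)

n ≈ 1.81×10²⁹ m⁻³

From V_H = IB/(n e t), n = IB/(V_H e t).
n = (3.67)(0.814)/((7.31×10⁻⁷)(1.602×10⁻¹⁹)(1.41×10⁻⁴)) ≈ 1.81×10²⁹ m⁻³.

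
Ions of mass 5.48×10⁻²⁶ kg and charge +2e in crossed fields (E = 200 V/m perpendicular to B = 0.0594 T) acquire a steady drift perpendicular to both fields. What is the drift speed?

v_d ≈ 3370 m/s

The steady drift has the magnetic force balancing the electric force, so v_d = E/B.
v_d = 200/0.0594 = 3370 m/s.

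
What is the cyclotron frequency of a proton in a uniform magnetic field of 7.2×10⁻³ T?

f = |q|B/(2πm).
f = (1.602×10⁻¹⁹)(7.2×10⁻³)/(2π·1.673×10⁻²⁷) ≈ 1.1×10⁵ Hz.

f ≈ 1.1×10⁵ Hz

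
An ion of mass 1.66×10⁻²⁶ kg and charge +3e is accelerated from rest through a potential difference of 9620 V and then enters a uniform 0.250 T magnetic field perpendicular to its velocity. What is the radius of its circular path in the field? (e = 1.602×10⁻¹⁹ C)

Acceleration: |q|V = ½mv² ⇒ v = √(2|q|V/m) = √(2·4.806×10⁻¹⁹·9620/1.66×10⁻²⁶) ≈ 7.463×10⁵ m/s.
In the field: r = mv/(|q|B) = (1.66×10⁻²⁶)(7.463×10⁵)/((4.806×10⁻¹⁹)(0.250)) ≈ 0.103 m.

r ≈ 0.103 m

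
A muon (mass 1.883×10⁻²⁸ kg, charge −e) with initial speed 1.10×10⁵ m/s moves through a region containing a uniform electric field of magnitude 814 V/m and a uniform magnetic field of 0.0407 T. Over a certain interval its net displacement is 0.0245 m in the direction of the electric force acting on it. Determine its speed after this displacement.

B does no work; ΔKE = |q|E d.
½mv_f² = ½mv₀² + |q|Ed = ½(1.883×10⁻²⁸)(1.10×10⁵)² + (1.602×10⁻¹⁹)(814)(0.0245) ≈ 1.139×10⁻¹⁸ J + 3.195×10⁻¹⁸ J ≈ 4.334×10⁻¹⁸ J.
v_f = √(2·4.334×10⁻¹⁸/1.883×10⁻²⁸) ≈ 2.15×10⁵ m/s.

v_f ≈ 2.15×10⁵ m/s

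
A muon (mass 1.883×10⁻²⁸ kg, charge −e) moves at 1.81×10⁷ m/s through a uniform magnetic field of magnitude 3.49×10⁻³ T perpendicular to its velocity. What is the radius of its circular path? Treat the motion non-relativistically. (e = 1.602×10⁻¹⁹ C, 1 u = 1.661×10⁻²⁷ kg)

r ≈ 6.10 m

The magnetic force provides the centripetal force: |q|vB = mv²/r.
r = mv/(|q|B) = (1.883×10⁻²⁸)(1.81×10⁷)/((1.602×10⁻¹⁹)(3.49×10⁻³)) ≈ 6.10 m.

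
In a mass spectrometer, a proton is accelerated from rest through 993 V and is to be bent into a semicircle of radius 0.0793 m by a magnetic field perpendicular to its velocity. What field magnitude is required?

B ≈ 0.0574 T

v = √(2|q|V/m) = √(2·1.602×10⁻¹⁹·993/1.673×10⁻²⁷) ≈ 4.361×10⁵ m/s.
B = mv/(|q|r) = (1.673×10⁻²⁷)(4.361×10⁵)/((1.602×10⁻¹⁹)(0.0793)) ≈ 0.0574 T.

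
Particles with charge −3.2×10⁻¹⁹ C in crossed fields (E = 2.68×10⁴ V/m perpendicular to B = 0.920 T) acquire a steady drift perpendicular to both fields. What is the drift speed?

v_d ≈ 2.91×10⁴ m/s

The E×B drift speed is v_d = E/B.
v_d = 2.68×10⁴/0.920 = 2.91×10⁴ m/s.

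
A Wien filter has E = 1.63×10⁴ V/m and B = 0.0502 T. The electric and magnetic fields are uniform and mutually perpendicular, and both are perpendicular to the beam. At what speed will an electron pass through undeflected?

v = 3.25×10⁵ m/s

Zero net Lorentz force requires |qE| = |q v×B|, i.e. E = vB.
v = E/B = 1.63×10⁴/0.0502 = 3.25×10⁵ m/s.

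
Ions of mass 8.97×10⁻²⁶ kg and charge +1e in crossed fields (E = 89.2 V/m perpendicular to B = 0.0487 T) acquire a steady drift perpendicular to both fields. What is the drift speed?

The steady drift has the magnetic force balancing the electric force, so v_d = E/B.
v_d = 89.2/0.0487 = 1830 m/s.

v_d ≈ 1830 m/s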